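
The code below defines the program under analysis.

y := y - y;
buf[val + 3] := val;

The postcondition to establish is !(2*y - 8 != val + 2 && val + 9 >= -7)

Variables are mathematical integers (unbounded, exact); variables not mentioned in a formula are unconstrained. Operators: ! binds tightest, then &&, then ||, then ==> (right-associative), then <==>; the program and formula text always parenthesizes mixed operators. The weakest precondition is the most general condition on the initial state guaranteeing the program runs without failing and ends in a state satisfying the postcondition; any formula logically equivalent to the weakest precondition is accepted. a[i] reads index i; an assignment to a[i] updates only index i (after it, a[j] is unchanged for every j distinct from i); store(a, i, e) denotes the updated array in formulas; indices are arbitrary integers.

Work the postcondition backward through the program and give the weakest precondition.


Working backward. After the program, the postcondition !(2*y - 8 != val + 2 && val + 9 >= -7) must hold; in canonical form it is !(2*y != val + 10 && val >= -16).
Before buf[val + 3] := val: !(2*y != val + 10 && val >= -16)
Before y := y - y: !(val != -10 && val >= -16)
Answer: WP = !(val != -10 && val >= -16)


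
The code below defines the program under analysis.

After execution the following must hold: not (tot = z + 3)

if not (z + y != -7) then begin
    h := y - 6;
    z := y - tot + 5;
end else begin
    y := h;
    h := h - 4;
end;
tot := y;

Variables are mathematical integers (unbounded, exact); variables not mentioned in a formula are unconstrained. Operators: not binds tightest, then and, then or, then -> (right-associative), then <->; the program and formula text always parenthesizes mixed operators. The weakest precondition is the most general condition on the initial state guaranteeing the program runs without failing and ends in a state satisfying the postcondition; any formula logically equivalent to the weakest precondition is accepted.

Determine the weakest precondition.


Working backward. After the program, not (tot = z + 3) must hold.
Before tot := y: not (y = z + 3)
Then branch requires not (tot = 8); else branch requires not (h = z + 3).
Before the if: ((not (y + z != -7)) -> (not (tot = 8))) and (y + z != -7 -> (not (h = z + 3)))
Answer: WP = ((not (y + z != -7)) -> (not (tot = 8))) and (y + z != -7 -> (not (h = z + 3)))


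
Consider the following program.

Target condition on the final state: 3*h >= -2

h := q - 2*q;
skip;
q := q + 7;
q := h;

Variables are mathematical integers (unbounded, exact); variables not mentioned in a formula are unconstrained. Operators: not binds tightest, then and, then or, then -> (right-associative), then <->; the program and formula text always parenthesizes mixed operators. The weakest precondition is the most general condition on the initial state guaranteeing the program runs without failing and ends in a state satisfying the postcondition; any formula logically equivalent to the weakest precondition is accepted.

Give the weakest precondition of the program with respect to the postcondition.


Working backward. After the program, 3*h >= -2 must hold.
Before q := h: 3*h >= -2
Before q := q + 7: 3*h >= -2
Before skip: 3*h >= -2
Before h := q - 2*q: 3*q <= 2
Answer: WP = 3*q <= 2


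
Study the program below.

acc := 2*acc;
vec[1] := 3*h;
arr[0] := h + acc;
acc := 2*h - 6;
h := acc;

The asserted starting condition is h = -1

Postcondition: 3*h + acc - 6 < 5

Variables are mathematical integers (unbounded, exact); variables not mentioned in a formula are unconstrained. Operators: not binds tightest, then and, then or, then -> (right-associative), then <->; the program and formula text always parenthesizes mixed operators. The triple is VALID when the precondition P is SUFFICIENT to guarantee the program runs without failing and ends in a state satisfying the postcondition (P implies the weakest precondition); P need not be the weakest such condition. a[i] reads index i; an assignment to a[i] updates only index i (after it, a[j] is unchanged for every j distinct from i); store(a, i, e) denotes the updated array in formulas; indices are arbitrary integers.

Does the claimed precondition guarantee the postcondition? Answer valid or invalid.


Working backward. After the program, the postcondition 3*h + acc - 6 < 5 must hold; in canonical form it is acc + 3*h < 11.
Before h := acc: 4*acc < 11
Before acc := 2*h - 6: 8*h < 35
Before arr[0] := h + acc: 8*h < 35
Before vec[1] := 3*h: 8*h < 35
Before acc := 2*acc: 8*h < 35
The weakest precondition is 8*h < 35.
Check whether h = -1 implies it.
Every state satisfying the precondition satisfies the weakest precondition: the implication holds.
Answer: valid


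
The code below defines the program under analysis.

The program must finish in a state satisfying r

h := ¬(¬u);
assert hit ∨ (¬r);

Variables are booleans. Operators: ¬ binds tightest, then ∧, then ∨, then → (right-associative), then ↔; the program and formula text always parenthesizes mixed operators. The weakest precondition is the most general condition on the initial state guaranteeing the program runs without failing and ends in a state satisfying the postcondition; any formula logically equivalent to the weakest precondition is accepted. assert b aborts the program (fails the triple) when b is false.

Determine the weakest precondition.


Working backward. After the program, r must hold.
Before assert hit ∨ (¬r): (hit ∨ (¬r)) ∧ r
Before h := ¬(¬u): (hit ∨ (¬r)) ∧ r
Answer: WP = (hit ∨ (¬r)) ∧ r


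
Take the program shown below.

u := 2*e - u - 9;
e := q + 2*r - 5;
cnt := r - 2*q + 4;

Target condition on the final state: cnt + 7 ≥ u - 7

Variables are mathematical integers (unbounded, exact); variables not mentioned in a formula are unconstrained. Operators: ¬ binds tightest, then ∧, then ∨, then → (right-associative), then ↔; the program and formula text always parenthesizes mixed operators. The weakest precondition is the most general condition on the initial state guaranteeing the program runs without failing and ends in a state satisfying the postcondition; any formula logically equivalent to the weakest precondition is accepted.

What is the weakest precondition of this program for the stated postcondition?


Working backward. After the program, the postcondition cnt + 7 ≥ u - 7 must hold; in canonical form it is cnt ≥ u - 14.
Before cnt := r - 2*q + 4: r ≥ 2*q + u - 18
Before e := q + 2*r - 5: r ≥ 2*q + u - 18
Before u := 2*e - u - 9: r + u ≥ 2*e + 2*q - 27
Answer: WP = r + u ≥ 2*e + 2*q - 27


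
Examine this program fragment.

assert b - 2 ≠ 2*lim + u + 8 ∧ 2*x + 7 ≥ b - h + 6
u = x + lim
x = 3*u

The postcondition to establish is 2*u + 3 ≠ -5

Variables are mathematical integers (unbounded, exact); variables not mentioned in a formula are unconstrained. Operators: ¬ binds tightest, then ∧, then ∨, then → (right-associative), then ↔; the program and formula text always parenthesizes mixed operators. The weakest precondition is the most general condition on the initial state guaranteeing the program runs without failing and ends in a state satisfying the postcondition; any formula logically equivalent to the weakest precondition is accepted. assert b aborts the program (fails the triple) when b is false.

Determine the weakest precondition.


Working backward. After the program, the postcondition 2*u + 3 ≠ -5 must hold; in canonical form it is 2*u ≠ -8.
Before x := 3*u: 2*u ≠ -8
Before u := x + lim: 2*lim + 2*x ≠ -8
Before assert b - 2 ≠ 2*lim + u + 8 ∧ 2*x + 7 ≥ b - h + 6: b ≠ 2*lim + u + 10 ∧ h + 2*x ≥ b - 1 ∧ 2*lim + 2*x ≠ -8
Answer: WP = b ≠ 2*lim + u + 10 ∧ h + 2*x ≥ b - 1 ∧ 2*lim + 2*x ≠ -8


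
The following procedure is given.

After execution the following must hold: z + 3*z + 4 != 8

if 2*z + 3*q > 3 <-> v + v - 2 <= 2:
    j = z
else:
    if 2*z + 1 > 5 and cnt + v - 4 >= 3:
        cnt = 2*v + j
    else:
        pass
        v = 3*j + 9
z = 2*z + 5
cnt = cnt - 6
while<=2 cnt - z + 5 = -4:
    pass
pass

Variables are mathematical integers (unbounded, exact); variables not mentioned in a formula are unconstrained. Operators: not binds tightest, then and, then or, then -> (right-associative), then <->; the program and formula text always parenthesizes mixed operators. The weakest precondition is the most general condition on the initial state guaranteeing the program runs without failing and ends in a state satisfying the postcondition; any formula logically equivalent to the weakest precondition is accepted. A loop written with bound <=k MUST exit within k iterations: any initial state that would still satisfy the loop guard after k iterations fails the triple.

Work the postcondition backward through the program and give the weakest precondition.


Working backward. After the program, the postcondition z + 3*z + 4 != 8 must hold; in canonical form it is 4*z != 4.
Before skip: 4*z != 4
Before the loop (bound <=2), unroll the exhaustion recursion (WP_0 = exit-now case; WP_j = one more guarded iteration, up to j = 2):
  WP_0: (not (cnt = z - 9)) and 4*z != 4
  WP_1: (cnt = z - 9 -> ((not (cnt = z - 9)) and 4*z != 4)) and ((not (cnt = z - 9)) -> 4*z != 4)
  WP_2: (cnt = z - 9 -> ((cnt = z - 9 -> ((not (cnt = z - 9)) and 4*z != 4)) and ((not (cnt = z - 9)) -> 4*z != 4))) and ((not (cnt = z - 9)) -> 4*z != 4)
So before the loop: (cnt = z - 9 -> ((cnt = z - 9 -> ((not (cnt = z - 9)) and 4*z != 4)) and ((not (cnt = z - 9)) -> 4*z != 4))) and ((not (cnt = z - 9)) -> 4*z != 4)
Before cnt := cnt - 6: (cnt = z - 3 -> ((cnt = z - 3 -> ((not (cnt = z - 3)) and 4*z != 4)) and ((not (cnt = z - 3)) -> 4*z != 4))) and ((not (cnt = z - 3)) -> 4*z != 4)
Before z := 2*z + 5: (cnt = 2*z + 2 -> ((cnt = 2*z + 2 -> ((not (cnt = 2*z + 2)) and 8*z != -16)) and ((not (cnt = 2*z + 2)) -> 8*z != -16))) and ((not (cnt = 2*z + 2)) -> 8*z != -16)
Then branch requires (cnt = 2*z + 2 -> ((cnt = 2*z + 2 -> ((not (cnt = 2*z + 2)) and 8*z != -16)) and ((not (cnt = 2*z + 2)) -> 8*z != -16))) and ((not (cnt = 2*z + 2)) -> 8*z != -16); else branch requires ((2*z > 4 and cnt + v >= 7) -> ((j + 2*v = 2*z + 2 -> ((j + 2*v = 2*z + 2 -> ((not (j + 2*v = 2*z + 2)) and 8*z != -16)) and ((not (j + 2*v = 2*z + 2)) -> 8*z != -16))) and ((not (j + 2*v = 2*z + 2)) -> 8*z != -16))) and ((not (2*z > 4 and cnt + v >= 7)) -> ((cnt = 2*z + 2 -> ((cnt = 2*z + 2 -> ((not (cnt = 2*z + 2)) and 8*z != -16)) and ((not (cnt = 2*z + 2)) -> 8*z != -16))) and ((not (cnt = 2*z + 2)) -> 8*z != -16))).
Before the if: ((3*q + 2*z > 3 <-> 2*v <= 4) -> ((cnt = 2*z + 2 -> ((cnt = 2*z + 2 -> ((not (cnt = 2*z + 2)) and 8*z != -16)) and ((not (cnt = 2*z + 2)) -> 8*z != -16))) and ((not (cnt = 2*z + 2)) -> 8*z != -16))) and ((not (3*q + 2*z > 3 <-> 2*v <= 4)) -> (((2*z > 4 and cnt + v >= 7) -> ((j + 2*v = 2*z + 2 -> ((j + 2*v = 2*z + 2 -> ((not (j + 2*v = 2*z + 2)) and 8*z != -16)) and ((not (j + 2*v = 2*z + 2)) -> 8*z != -16))) and ((not (j + 2*v = 2*z + 2)) -> 8*z != -16))) and ((not (2*z > 4 and cnt + v >= 7)) -> ((cnt = 2*z + 2 -> ((cnt = 2*z + 2 -> ((not (cnt = 2*z + 2)) and 8*z != -16)) and ((not (cnt = 2*z + 2)) -> 8*z != -16))) and ((not (cnt = 2*z + 2)) -> 8*z != -16)))))
Answer: WP = ((3*q + 2*z > 3 <-> 2*v <= 4) -> ((cnt = 2*z + 2 -> ((cnt = 2*z + 2 -> ((not (cnt = 2*z + 2)) and 8*z != -16)) and ((not (cnt = 2*z + 2)) -> 8*z != -16))) and ((not (cnt = 2*z + 2)) -> 8*z != -16))) and ((not (3*q + 2*z > 3 <-> 2*v <= 4)) -> (((2*z > 4 and cnt + v >= 7) -> ((j + 2*v = 2*z + 2 -> ((j + 2*v = 2*z + 2 -> ((not (j + 2*v = 2*z + 2)) and 8*z != -16)) and ((not (j + 2*v = 2*z + 2)) -> 8*z != -16))) and ((not (j + 2*v = 2*z + 2)) -> 8*z != -16))) and ((not (2*z > 4 and cnt + v >= 7)) -> ((cnt = 2*z + 2 -> ((cnt = 2*z + 2 -> ((not (cnt = 2*z + 2)) and 8*z != -16)) and ((not (cnt = 2*z + 2)) -> 8*z != -16))) and ((not (cnt = 2*z + 2)) -> 8*z != -16)))))


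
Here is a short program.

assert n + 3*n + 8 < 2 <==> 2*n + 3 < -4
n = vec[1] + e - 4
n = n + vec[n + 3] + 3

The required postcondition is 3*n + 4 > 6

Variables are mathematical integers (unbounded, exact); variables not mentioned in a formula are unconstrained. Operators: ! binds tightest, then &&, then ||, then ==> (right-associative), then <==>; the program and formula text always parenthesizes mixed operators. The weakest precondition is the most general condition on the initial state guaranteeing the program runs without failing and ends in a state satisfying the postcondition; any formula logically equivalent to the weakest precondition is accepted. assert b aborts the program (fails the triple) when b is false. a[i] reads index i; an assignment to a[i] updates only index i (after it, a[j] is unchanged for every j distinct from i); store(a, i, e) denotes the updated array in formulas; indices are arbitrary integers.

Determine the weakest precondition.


Working backward. After the program, the postcondition 3*n + 4 > 6 must hold; in canonical form it is 3*n > 2.
Before n := n + vec[n + 3] + 3: 3*vec[n + 3] + 3*n > -7
Before n := vec[1] + e - 4: 3*vec[1] + 3*vec[vec[1] + e - 1] + 3*e > 5
Before assert n + 3*n + 8 < 2 <==> 2*n + 3 < -4: (4*n < -6 <==> 2*n < -7) && 3*vec[1] + 3*vec[vec[1] + e - 1] + 3*e > 5
Answer: WP = (4*n < -6 <==> 2*n < -7) && 3*vec[1] + 3*vec[vec[1] + e - 1] + 3*e > 5


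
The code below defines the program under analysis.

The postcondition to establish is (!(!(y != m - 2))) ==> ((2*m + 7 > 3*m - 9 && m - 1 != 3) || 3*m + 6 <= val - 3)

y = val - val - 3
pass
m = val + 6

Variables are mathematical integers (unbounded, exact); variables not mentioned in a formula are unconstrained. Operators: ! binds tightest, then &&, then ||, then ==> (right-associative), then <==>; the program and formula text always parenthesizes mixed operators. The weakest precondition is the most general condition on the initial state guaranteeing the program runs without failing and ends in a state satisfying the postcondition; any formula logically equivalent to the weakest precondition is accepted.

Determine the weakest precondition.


Working backward. After the program, the postcondition (!(!(y != m - 2))) ==> ((2*m + 7 > 3*m - 9 && m - 1 != 3) || 3*m + 6 <= val - 3) must hold; in canonical form it is y != m - 2 ==> ((m < 16 && m != 4) || 3*m <= val - 9).
Before m := val + 6: y != val + 4 ==> ((val < 10 && val != -2) || 2*val <= -27)
Before skip: y != val + 4 ==> ((val < 10 && val != -2) || 2*val <= -27)
Before y := val - val - 3: val != -7 ==> ((val < 10 && val != -2) || 2*val <= -27)
Answer: WP = val != -7 ==> ((val < 10 && val != -2) || 2*val <= -27)


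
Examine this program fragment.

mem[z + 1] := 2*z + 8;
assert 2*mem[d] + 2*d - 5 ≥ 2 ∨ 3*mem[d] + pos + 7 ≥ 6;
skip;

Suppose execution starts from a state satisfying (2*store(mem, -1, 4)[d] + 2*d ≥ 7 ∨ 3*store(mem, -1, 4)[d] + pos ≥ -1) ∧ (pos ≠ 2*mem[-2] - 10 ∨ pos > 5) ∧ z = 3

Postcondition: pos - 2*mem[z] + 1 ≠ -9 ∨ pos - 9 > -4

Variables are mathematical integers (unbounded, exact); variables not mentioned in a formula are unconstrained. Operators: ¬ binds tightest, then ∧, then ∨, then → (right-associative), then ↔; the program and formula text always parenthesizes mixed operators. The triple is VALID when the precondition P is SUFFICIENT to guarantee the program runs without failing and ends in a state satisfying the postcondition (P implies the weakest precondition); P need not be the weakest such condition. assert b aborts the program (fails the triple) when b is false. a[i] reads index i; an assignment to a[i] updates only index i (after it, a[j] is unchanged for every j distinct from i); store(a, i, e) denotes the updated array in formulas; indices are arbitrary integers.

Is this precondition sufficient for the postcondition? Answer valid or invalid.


Working backward. After the program, the postcondition pos - 2*mem[z] + 1 ≠ -9 ∨ pos - 9 > -4 must hold; in canonical form it is pos ≠ 2*mem[z] - 10 ∨ pos > 5.
Before skip: pos ≠ 2*mem[z] - 10 ∨ pos > 5
Before assert 2*mem[d] + 2*d - 5 ≥ 2 ∨ 3*mem[d] + pos + 7 ≥ 6: (2*mem[d] + 2*d ≥ 7 ∨ 3*mem[d] + pos ≥ -1) ∧ (pos ≠ 2*mem[z] - 10 ∨ pos > 5)
Before mem[z + 1] := 2*z + 8: (2*store(mem, z + 1, 2*z + 8)[d] + 2*d ≥ 7 ∨ 3*store(mem, z + 1, 2*z + 8)[d] + pos ≥ -1) ∧ (pos ≠ 2*store(mem, z + 1, 2*z + 8)[z] - 10 ∨ pos > 5)
The weakest precondition is (2*store(mem, z + 1, 2*z + 8)[d] + 2*d ≥ 7 ∨ 3*store(mem, z + 1, 2*z + 8)[d] + pos ≥ -1) ∧ (pos ≠ 2*store(mem, z + 1, 2*z + 8)[z] - 10 ∨ pos > 5).
Check whether (2*store(mem, -1, 4)[d] + 2*d ≥ 7 ∨ 3*store(mem, -1, 4)[d] + pos ≥ -1) ∧ (pos ≠ 2*mem[-2] - 10 ∨ pos > 5) ∧ z = 3 implies it.
Countermodel: at the initial state d = -1, mem = {[-2] = -24191, [-1] = -15809, [3] = 2, [4] = 2, elsewhere 2}, pos = -13, z = 3, the precondition holds but the weakest precondition fails.
Answer: invalid


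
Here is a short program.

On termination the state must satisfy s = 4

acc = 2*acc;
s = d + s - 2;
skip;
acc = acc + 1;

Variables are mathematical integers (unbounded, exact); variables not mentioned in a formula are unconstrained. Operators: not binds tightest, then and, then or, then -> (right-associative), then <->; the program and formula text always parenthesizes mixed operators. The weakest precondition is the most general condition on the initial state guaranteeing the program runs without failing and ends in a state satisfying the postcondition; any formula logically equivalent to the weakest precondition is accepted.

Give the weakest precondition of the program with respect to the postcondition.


Working backward. After the program, s = 4 must hold.
Before acc := acc + 1: s = 4
Before skip: s = 4
Before s := d + s - 2: d + s = 6
Before acc := 2*acc: d + s = 6
Answer: WP = d + s = 6


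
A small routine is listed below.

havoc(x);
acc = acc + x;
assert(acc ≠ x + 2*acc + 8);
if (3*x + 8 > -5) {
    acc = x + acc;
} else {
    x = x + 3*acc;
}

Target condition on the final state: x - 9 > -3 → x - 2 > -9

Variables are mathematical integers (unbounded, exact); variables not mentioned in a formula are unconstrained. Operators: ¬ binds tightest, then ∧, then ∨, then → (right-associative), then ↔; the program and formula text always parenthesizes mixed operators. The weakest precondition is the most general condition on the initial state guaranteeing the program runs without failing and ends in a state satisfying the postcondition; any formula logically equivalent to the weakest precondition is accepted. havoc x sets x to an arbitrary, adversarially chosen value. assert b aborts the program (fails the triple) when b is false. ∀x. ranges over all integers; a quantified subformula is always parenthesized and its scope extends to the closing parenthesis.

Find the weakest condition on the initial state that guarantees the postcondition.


Working backward. After the program, the postcondition x - 9 > -3 → x - 2 > -9 must hold; in canonical form it is x > 6 → x > -7.
Then branch requires x > 6 → x > -7; else branch requires 3*acc + x > 6 → 3*acc + x > -7.
Before the if: (3*x > -13 → (x > 6 → x > -7)) ∧ ((¬(3*x > -13)) → (3*acc + x > 6 → 3*acc + x > -7))
Before assert acc ≠ x + 2*acc + 8: acc + x ≠ -8 ∧ (3*x > -13 → (x > 6 → x > -7)) ∧ ((¬(3*x > -13)) → (3*acc + x > 6 → 3*acc + x > -7))
Before acc := acc + x: acc + 2*x ≠ -8 ∧ (3*x > -13 → (x > 6 → x > -7)) ∧ ((¬(3*x > -13)) → (3*acc + 4*x > 6 → 3*acc + 4*x > -7))
Before havoc x: ∀x_1. (acc + 2*x_1 ≠ -8 ∧ (3*x_1 > -13 → (x_1 > 6 → x_1 > -7)) ∧ ((¬(3*x_1 > -13)) → (3*acc + 4*x_1 > 6 → 3*acc + 4*x_1 > -7)))
Answer: WP = ∀x_1. (acc + 2*x_1 ≠ -8 ∧ (3*x_1 > -13 → (x_1 > 6 → x_1 > -7)) ∧ ((¬(3*x_1 > -13)) → (3*acc + 4*x_1 > 6 → 3*acc + 4*x_1 > -7)))


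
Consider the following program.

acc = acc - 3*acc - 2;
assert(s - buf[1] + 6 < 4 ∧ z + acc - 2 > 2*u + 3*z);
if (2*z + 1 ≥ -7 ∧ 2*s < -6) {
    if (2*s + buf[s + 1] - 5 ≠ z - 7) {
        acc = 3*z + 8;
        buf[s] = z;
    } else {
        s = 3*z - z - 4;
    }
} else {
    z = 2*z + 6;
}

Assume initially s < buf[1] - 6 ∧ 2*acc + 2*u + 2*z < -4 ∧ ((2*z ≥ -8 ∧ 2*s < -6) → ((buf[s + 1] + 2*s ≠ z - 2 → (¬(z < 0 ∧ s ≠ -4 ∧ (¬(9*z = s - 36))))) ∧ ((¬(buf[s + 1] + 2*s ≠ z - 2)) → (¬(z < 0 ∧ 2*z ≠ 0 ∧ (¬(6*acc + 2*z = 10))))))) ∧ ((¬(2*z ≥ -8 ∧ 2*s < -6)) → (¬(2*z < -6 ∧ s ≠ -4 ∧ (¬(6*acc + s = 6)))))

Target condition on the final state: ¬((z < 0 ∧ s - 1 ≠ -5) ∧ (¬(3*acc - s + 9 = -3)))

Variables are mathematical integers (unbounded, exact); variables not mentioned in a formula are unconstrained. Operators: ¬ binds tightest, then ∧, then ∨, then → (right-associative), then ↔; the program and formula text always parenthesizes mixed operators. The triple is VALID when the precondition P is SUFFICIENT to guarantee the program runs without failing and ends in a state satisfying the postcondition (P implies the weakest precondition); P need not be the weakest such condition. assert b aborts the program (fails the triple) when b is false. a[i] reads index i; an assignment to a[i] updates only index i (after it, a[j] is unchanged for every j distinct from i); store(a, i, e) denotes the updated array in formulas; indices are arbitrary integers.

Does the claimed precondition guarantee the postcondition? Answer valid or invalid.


Working backward. After the program, the postcondition ¬((z < 0 ∧ s - 1 ≠ -5) ∧ (¬(3*acc - s + 9 = -3))) must hold; in canonical form it is ¬(z < 0 ∧ s ≠ -4 ∧ (¬(3*acc = s - 12))).
Then branch requires (buf[s + 1] + 2*s ≠ z - 2 → (¬(z < 0 ∧ s ≠ -4 ∧ (¬(9*z = s - 36))))) ∧ ((¬(buf[s + 1] + 2*s ≠ z - 2)) → (¬(z < 0 ∧ 2*z ≠ 0 ∧ (¬(3*acc = 2*z - 16))))); else branch requires ¬(2*z < -6 ∧ s ≠ -4 ∧ (¬(3*acc = s - 12))).
Before the if: ((2*z ≥ -8 ∧ 2*s < -6) → ((buf[s + 1] + 2*s ≠ z - 2 → (¬(z < 0 ∧ s ≠ -4 ∧ (¬(9*z = s - 36))))) ∧ ((¬(buf[s + 1] + 2*s ≠ z - 2)) → (¬(z < 0 ∧ 2*z ≠ 0 ∧ (¬(3*acc = 2*z - 16))))))) ∧ ((¬(2*z ≥ -8 ∧ 2*s < -6)) → (¬(2*z < -6 ∧ s ≠ -4 ∧ (¬(3*acc = s - 12)))))
Before assert s - buf[1] + 6 < 4 ∧ z + acc - 2 > 2*u + 3*z: s < buf[1] - 2 ∧ acc > 2*u + 2*z + 2 ∧ ((2*z ≥ -8 ∧ 2*s < -6) → ((buf[s + 1] + 2*s ≠ z - 2 → (¬(z < 0 ∧ s ≠ -4 ∧ (¬(9*z = s - 36))))) ∧ ((¬(buf[s + 1] + 2*s ≠ z - 2)) → (¬(z < 0 ∧ 2*z ≠ 0 ∧ (¬(3*acc = 2*z - 16))))))) ∧ ((¬(2*z ≥ -8 ∧ 2*s < -6)) → (¬(2*z < -6 ∧ s ≠ -4 ∧ (¬(3*acc = s - 12)))))
Before acc := acc - 3*acc - 2: s < buf[1] - 2 ∧ 2*acc + 2*u + 2*z < -4 ∧ ((2*z ≥ -8 ∧ 2*s < -6) → ((buf[s + 1] + 2*s ≠ z - 2 → (¬(z < 0 ∧ s ≠ -4 ∧ (¬(9*z = s - 36))))) ∧ ((¬(buf[s + 1] + 2*s ≠ z - 2)) → (¬(z < 0 ∧ 2*z ≠ 0 ∧ (¬(6*acc + 2*z = 10))))))) ∧ ((¬(2*z ≥ -8 ∧ 2*s < -6)) → (¬(2*z < -6 ∧ s ≠ -4 ∧ (¬(6*acc + s = 6)))))
The weakest precondition is s < buf[1] - 2 ∧ 2*acc + 2*u + 2*z < -4 ∧ ((2*z ≥ -8 ∧ 2*s < -6) → ((buf[s + 1] + 2*s ≠ z - 2 → (¬(z < 0 ∧ s ≠ -4 ∧ (¬(9*z = s - 36))))) ∧ ((¬(buf[s + 1] + 2*s ≠ z - 2)) → (¬(z < 0 ∧ 2*z ≠ 0 ∧ (¬(6*acc + 2*z = 10))))))) ∧ ((¬(2*z ≥ -8 ∧ 2*s < -6)) → (¬(2*z < -6 ∧ s ≠ -4 ∧ (¬(6*acc + s = 6))))).
Check whether s < buf[1] - 6 ∧ 2*acc + 2*u + 2*z < -4 ∧ ((2*z ≥ -8 ∧ 2*s < -6) → ((buf[s + 1] + 2*s ≠ z - 2 → (¬(z < 0 ∧ s ≠ -4 ∧ (¬(9*z = s - 36))))) ∧ ((¬(buf[s + 1] + 2*s ≠ z - 2)) → (¬(z < 0 ∧ 2*z ≠ 0 ∧ (¬(6*acc + 2*z = 10))))))) ∧ ((¬(2*z ≥ -8 ∧ 2*s < -6)) → (¬(2*z < -6 ∧ s ≠ -4 ∧ (¬(6*acc + s = 6))))) implies it.
Every state satisfying the precondition satisfies the weakest precondition: the implication holds.
Answer: valid


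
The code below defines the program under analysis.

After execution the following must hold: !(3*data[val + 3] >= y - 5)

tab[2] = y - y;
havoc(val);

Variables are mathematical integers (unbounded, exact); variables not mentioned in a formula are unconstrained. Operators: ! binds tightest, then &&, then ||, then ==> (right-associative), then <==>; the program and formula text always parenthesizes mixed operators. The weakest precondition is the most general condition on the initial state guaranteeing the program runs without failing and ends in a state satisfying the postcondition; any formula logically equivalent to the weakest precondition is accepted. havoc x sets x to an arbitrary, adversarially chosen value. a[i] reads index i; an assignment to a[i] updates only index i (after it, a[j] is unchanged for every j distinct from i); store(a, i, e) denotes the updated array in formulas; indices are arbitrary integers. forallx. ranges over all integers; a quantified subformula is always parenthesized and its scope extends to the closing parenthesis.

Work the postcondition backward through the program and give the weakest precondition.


Working backward. After the program, !(3*data[val + 3] >= y - 5) must hold.
Before havoc val: forall val_1. (!(3*data[val_1 + 3] >= y - 5))
Before tab[2] := y - y: forall val_1. (!(3*data[val_1 + 3] >= y - 5))
Answer: WP = forall val_1. (!(3*data[val_1 + 3] >= y - 5))


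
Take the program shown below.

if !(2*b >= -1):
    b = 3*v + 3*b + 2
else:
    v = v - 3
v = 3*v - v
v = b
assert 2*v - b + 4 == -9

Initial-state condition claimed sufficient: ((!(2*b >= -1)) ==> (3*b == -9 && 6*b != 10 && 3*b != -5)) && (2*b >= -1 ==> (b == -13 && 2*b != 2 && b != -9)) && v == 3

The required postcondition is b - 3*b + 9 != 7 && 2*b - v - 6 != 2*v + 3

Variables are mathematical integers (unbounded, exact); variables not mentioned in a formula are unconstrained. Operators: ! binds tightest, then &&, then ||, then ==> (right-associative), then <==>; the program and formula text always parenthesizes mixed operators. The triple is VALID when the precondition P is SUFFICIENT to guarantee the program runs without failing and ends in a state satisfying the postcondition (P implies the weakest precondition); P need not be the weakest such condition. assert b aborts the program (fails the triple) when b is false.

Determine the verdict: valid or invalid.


Working backward. After the program, the postcondition b - 3*b + 9 != 7 && 2*b - v - 6 != 2*v + 3 must hold; in canonical form it is 2*b != 2 && 2*b != 3*v + 9.
Before assert 2*v - b + 4 == -9: 2*v == b - 13 && 2*b != 2 && 2*b != 3*v + 9
Before v := b: b == -13 && 2*b != 2 && b != -9
Before v := 3*v - v: b == -13 && 2*b != 2 && b != -9
Then branch requires 3*b + 3*v == -15 && 6*b + 6*v != -2 && 3*b + 3*v != -11; else branch requires b == -13 && 2*b != 2 && b != -9.
Before the if: ((!(2*b >= -1)) ==> (3*b + 3*v == -15 && 6*b + 6*v != -2 && 3*b + 3*v != -11)) && (2*b >= -1 ==> (b == -13 && 2*b != 2 && b != -9))
The weakest precondition is ((!(2*b >= -1)) ==> (3*b + 3*v == -15 && 6*b + 6*v != -2 && 3*b + 3*v != -11)) && (2*b >= -1 ==> (b == -13 && 2*b != 2 && b != -9)).
Check whether ((!(2*b >= -1)) ==> (3*b == -9 && 6*b != 10 && 3*b != -5)) && (2*b >= -1 ==> (b == -13 && 2*b != 2 && b != -9)) && v == 3 implies it.
Countermodel: at the initial state b = -3, v = 3, the precondition holds but the weakest precondition fails.
Answer: invalid


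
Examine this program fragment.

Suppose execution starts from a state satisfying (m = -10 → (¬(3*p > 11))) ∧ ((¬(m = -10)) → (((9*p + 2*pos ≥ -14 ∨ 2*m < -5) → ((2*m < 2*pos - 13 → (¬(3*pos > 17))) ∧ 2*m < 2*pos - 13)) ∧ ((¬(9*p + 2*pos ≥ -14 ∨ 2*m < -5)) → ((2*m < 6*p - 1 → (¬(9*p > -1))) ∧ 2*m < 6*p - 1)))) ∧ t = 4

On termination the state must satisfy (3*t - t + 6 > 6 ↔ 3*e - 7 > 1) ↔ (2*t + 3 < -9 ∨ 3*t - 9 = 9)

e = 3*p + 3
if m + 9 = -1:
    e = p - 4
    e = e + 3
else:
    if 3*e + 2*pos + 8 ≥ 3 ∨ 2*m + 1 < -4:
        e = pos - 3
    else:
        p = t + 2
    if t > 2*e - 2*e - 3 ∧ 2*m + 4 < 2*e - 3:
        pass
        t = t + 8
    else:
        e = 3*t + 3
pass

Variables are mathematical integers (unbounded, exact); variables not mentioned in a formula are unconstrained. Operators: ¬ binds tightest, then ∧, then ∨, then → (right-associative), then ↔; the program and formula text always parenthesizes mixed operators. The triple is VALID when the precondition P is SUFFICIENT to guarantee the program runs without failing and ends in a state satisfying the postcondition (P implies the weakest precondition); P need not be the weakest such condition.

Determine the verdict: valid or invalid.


Working backward. After the program, the postcondition (3*t - t + 6 > 6 ↔ 3*e - 7 > 1) ↔ (2*t + 3 < -9 ∨ 3*t - 9 = 9) must hold; in canonical form it is (2*t > 0 ↔ 3*e > 8) ↔ (2*t < -12 ∨ 3*t = 18).
Before skip: (2*t > 0 ↔ 3*e > 8) ↔ (2*t < -12 ∨ 3*t = 18)
Then branch requires (2*t > 0 ↔ 3*p > 11) ↔ (2*t < -12 ∨ 3*t = 18); else branch requires ((3*e + 2*pos ≥ -5 ∨ 2*m < -5) → (((t > -3 ∧ 2*m < 2*pos - 13) → ((2*t > -16 ↔ 3*pos > 17) ↔ (2*t < -28 ∨ 3*t = -6))) ∧ ((¬(t > -3 ∧ 2*m < 2*pos - 13)) → ((2*t > 0 ↔ 9*t > -1) ↔ (2*t < -12 ∨ 3*t = 18))))) ∧ ((¬(3*e + 2*pos ≥ -5 ∨ 2*m < -5)) → (((t > -3 ∧ 2*m < 2*e - 7) → ((2*t > -16 ↔ 3*e > 8) ↔ (2*t < -28 ∨ 3*t = -6))) ∧ ((¬(t > -3 ∧ 2*m < 2*e - 7)) → ((2*t > 0 ↔ 9*t > -1) ↔ (2*t < -12 ∨ 3*t = 18))))).
Before the if: (m = -10 → ((2*t > 0 ↔ 3*p > 11) ↔ (2*t < -12 ∨ 3*t = 18))) ∧ ((¬(m = -10)) → (((3*e + 2*pos ≥ -5 ∨ 2*m < -5) → (((t > -3 ∧ 2*m < 2*pos - 13) → ((2*t > -16 ↔ 3*pos > 17) ↔ (2*t < -28 ∨ 3*t = -6))) ∧ ((¬(t > -3 ∧ 2*m < 2*pos - 13)) → ((2*t > 0 ↔ 9*t > -1) ↔ (2*t < -12 ∨ 3*t = 18))))) ∧ ((¬(3*e + 2*pos ≥ -5 ∨ 2*m < -5)) → (((t > -3 ∧ 2*m < 2*e - 7) → ((2*t > -16 ↔ 3*e > 8) ↔ (2*t < -28 ∨ 3*t = -6))) ∧ ((¬(t > -3 ∧ 2*m < 2*e - 7)) → ((2*t > 0 ↔ 9*t > -1) ↔ (2*t < -12 ∨ 3*t = 18)))))))
Before e := 3*p + 3: (m = -10 → ((2*t > 0 ↔ 3*p > 11) ↔ (2*t < -12 ∨ 3*t = 18))) ∧ ((¬(m = -10)) → (((9*p + 2*pos ≥ -14 ∨ 2*m < -5) → (((t > -3 ∧ 2*m < 2*pos - 13) → ((2*t > -16 ↔ 3*pos > 17) ↔ (2*t < -28 ∨ 3*t = -6))) ∧ ((¬(t > -3 ∧ 2*m < 2*pos - 13)) → ((2*t > 0 ↔ 9*t > -1) ↔ (2*t < -12 ∨ 3*t = 18))))) ∧ ((¬(9*p + 2*pos ≥ -14 ∨ 2*m < -5)) → (((t > -3 ∧ 2*m < 6*p - 1) → ((2*t > -16 ↔ 9*p > -1) ↔ (2*t < -28 ∨ 3*t = -6))) ∧ ((¬(t > -3 ∧ 2*m < 6*p - 1)) → ((2*t > 0 ↔ 9*t > -1) ↔ (2*t < -12 ∨ 3*t = 18)))))))
The weakest precondition is (m = -10 → ((2*t > 0 ↔ 3*p > 11) ↔ (2*t < -12 ∨ 3*t = 18))) ∧ ((¬(m = -10)) → (((9*p + 2*pos ≥ -14 ∨ 2*m < -5) → (((t > -3 ∧ 2*m < 2*pos - 13) → ((2*t > -16 ↔ 3*pos > 17) ↔ (2*t < -28 ∨ 3*t = -6))) ∧ ((¬(t > -3 ∧ 2*m < 2*pos - 13)) → ((2*t > 0 ↔ 9*t > -1) ↔ (2*t < -12 ∨ 3*t = 18))))) ∧ ((¬(9*p + 2*pos ≥ -14 ∨ 2*m < -5)) → (((t > -3 ∧ 2*m < 6*p - 1) → ((2*t > -16 ↔ 9*p > -1) ↔ (2*t < -28 ∨ 3*t = -6))) ∧ ((¬(t > -3 ∧ 2*m < 6*p - 1)) → ((2*t > 0 ↔ 9*t > -1) ↔ (2*t < -12 ∨ 3*t = 18))))))).
Check whether (m = -10 → (¬(3*p > 11))) ∧ ((¬(m = -10)) → (((9*p + 2*pos ≥ -14 ∨ 2*m < -5) → ((2*m < 2*pos - 13 → (¬(3*pos > 17))) ∧ 2*m < 2*pos - 13)) ∧ ((¬(9*p + 2*pos ≥ -14 ∨ 2*m < -5)) → ((2*m < 6*p - 1 → (¬(9*p > -1))) ∧ 2*m < 6*p - 1)))) ∧ t = 4 implies it.
Every state satisfying the precondition satisfies the weakest precondition: the implication holds.
Answer: valid


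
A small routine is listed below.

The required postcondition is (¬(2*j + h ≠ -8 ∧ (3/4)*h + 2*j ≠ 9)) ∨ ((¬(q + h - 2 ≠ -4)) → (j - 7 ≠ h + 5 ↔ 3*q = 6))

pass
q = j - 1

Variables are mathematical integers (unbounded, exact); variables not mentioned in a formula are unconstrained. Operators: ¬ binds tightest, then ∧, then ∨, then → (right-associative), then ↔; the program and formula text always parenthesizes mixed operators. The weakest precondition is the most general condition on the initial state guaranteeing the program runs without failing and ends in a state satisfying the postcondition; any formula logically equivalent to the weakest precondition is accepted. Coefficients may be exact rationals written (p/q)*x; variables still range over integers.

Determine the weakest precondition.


Working backward. After the program, the postcondition (¬(2*j + h ≠ -8 ∧ (3/4)*h + 2*j ≠ 9)) ∨ ((¬(q + h - 2 ≠ -4)) → (j - 7 ≠ h + 5 ↔ 3*q = 6)) must hold; in canonical form it is (¬(h + 2*j ≠ -8 ∧ (3/4)*h + 2*j ≠ 9)) ∨ ((¬(h + q ≠ -2)) → (j ≠ h + 12 ↔ 3*q = 6)).
Before q := j - 1: (¬(h + 2*j ≠ -8 ∧ (3/4)*h + 2*j ≠ 9)) ∨ ((¬(h + j ≠ -1)) → (j ≠ h + 12 ↔ 3*j = 9))
Before skip: (¬(h + 2*j ≠ -8 ∧ (3/4)*h + 2*j ≠ 9)) ∨ ((¬(h + j ≠ -1)) → (j ≠ h + 12 ↔ 3*j = 9))
Answer: WP = (¬(h + 2*j ≠ -8 ∧ (3/4)*h + 2*j ≠ 9)) ∨ ((¬(h + j ≠ -1)) → (j ≠ h + 12 ↔ 3*j = 9))


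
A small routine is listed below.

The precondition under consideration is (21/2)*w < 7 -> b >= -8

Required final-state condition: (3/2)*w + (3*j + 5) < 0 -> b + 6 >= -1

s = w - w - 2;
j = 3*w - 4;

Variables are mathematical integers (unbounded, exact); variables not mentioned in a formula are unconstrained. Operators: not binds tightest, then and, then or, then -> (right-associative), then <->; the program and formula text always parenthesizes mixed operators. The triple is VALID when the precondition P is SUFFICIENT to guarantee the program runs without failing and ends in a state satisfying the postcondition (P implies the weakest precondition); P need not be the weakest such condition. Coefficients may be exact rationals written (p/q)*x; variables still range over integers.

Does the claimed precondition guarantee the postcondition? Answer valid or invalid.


Working backward. After the program, the postcondition (3/2)*w + (3*j + 5) < 0 -> b + 6 >= -1 must hold; in canonical form it is 3*j + (3/2)*w < -5 -> b >= -7.
Before j := 3*w - 4: (21/2)*w < 7 -> b >= -7
Before s := w - w - 2: (21/2)*w < 7 -> b >= -7
The weakest precondition is (21/2)*w < 7 -> b >= -7.
Check whether (21/2)*w < 7 -> b >= -8 implies it.
Countermodel: at the initial state b = -8, w = 0, the precondition holds but the weakest precondition fails.
Answer: invalid


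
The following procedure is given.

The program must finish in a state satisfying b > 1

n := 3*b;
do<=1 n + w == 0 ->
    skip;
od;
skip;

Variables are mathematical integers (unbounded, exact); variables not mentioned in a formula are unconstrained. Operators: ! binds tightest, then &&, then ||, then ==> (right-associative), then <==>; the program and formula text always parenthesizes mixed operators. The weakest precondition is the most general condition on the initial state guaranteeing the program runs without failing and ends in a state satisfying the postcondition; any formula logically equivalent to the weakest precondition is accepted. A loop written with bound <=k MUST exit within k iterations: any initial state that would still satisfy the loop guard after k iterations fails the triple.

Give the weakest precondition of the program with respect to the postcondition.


Working backward. After the program, b > 1 must hold.
Before skip: b > 1
Before the loop (bound <=1), unroll the exhaustion recursion (WP_0 = exit-now case; WP_j = one more guarded iteration, up to j = 1):
  WP_0: (!(n + w == 0)) && b > 1
  WP_1: (n + w == 0 ==> ((!(n + w == 0)) && b > 1)) && ((!(n + w == 0)) ==> b > 1)
So before the loop: (n + w == 0 ==> ((!(n + w == 0)) && b > 1)) && ((!(n + w == 0)) ==> b > 1)
Before n := 3*b: (3*b + w == 0 ==> ((!(3*b + w == 0)) && b > 1)) && ((!(3*b + w == 0)) ==> b > 1)
Answer: WP = (3*b + w == 0 ==> ((!(3*b + w == 0)) && b > 1)) && ((!(3*b + w == 0)) ==> b > 1)


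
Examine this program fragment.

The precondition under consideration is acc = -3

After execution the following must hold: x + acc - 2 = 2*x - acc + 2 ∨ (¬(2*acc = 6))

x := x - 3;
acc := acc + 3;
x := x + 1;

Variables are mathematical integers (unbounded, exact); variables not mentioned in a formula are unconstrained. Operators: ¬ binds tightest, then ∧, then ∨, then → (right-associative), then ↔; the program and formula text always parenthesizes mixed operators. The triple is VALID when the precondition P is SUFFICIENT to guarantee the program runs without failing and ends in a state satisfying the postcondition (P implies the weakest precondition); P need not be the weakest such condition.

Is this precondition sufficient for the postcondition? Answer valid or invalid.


Working backward. After the program, the postcondition x + acc - 2 = 2*x - acc + 2 ∨ (¬(2*acc = 6)) must hold; in canonical form it is 2*acc = x + 4 ∨ (¬(2*acc = 6)).
Before x := x + 1: 2*acc = x + 5 ∨ (¬(2*acc = 6))
Before acc := acc + 3: 2*acc = x - 1 ∨ (¬(2*acc = 0))
Before x := x - 3: 2*acc = x - 4 ∨ (¬(2*acc = 0))
The weakest precondition is 2*acc = x - 4 ∨ (¬(2*acc = 0)).
Check whether acc = -3 implies it.
Every state satisfying the precondition satisfies the weakest precondition: the implication holds.
Answer: valid


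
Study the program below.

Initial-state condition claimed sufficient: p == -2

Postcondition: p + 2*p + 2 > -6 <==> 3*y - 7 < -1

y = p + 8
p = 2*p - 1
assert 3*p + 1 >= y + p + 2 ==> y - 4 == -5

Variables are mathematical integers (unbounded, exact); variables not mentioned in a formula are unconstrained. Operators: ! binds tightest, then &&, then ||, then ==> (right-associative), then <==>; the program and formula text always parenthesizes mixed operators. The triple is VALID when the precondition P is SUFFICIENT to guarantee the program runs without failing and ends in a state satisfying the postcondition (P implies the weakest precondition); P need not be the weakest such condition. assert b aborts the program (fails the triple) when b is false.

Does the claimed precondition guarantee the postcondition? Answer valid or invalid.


Working backward. After the program, the postcondition p + 2*p + 2 > -6 <==> 3*y - 7 < -1 must hold; in canonical form it is 3*p > -8 <==> 3*y < 6.
Before assert 3*p + 1 >= y + p + 2 ==> y - 4 == -5: (2*p >= y + 1 ==> y == -1) && (3*p > -8 <==> 3*y < 6)
Before p := 2*p - 1: (4*p >= y + 3 ==> y == -1) && (6*p > -5 <==> 3*y < 6)
Before y := p + 8: (3*p >= 11 ==> p == -9) && (6*p > -5 <==> 3*p < -18)
The weakest precondition is (3*p >= 11 ==> p == -9) && (6*p > -5 <==> 3*p < -18).
Check whether p == -2 implies it.
Every state satisfying the precondition satisfies the weakest precondition: the implication holds.
Answer: valid


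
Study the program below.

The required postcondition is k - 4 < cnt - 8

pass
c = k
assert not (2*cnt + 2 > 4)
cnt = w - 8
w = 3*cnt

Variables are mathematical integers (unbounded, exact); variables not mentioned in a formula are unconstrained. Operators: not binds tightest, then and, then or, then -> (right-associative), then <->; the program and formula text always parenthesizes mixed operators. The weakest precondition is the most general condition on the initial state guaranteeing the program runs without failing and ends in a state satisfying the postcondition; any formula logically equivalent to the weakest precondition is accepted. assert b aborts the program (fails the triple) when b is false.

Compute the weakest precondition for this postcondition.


Working backward. After the program, the postcondition k - 4 < cnt - 8 must hold; in canonical form it is k < cnt - 4.
Before w := 3*cnt: k < cnt - 4
Before cnt := w - 8: k < w - 12
Before assert not (2*cnt + 2 > 4): (not (2*cnt > 2)) and k < w - 12
Before c := k: (not (2*cnt > 2)) and k < w - 12
Before skip: (not (2*cnt > 2)) and k < w - 12
Answer: WP = (not (2*cnt > 2)) and k < w - 12


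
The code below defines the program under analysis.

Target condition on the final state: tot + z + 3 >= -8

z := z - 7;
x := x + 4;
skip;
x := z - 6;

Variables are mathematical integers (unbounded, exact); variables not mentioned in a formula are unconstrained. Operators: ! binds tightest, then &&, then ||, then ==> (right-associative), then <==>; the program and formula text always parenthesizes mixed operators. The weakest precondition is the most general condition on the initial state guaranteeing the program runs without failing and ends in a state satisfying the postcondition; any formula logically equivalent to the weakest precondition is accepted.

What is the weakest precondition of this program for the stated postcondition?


Working backward. After the program, the postcondition tot + z + 3 >= -8 must hold; in canonical form it is tot + z >= -11.
Before x := z - 6: tot + z >= -11
Before skip: tot + z >= -11
Before x := x + 4: tot + z >= -11
Before z := z - 7: tot + z >= -4
Answer: WP = tot + z >= -4
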